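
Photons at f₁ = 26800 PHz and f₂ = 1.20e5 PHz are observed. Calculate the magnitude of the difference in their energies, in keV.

Using E = hf: E₁ = 1.776e-14 J, E₂ = 7.951e-14 J.
|ΔE| = |1.776e-14 − 7.951e-14| = 6.18e-14 J = 385 keV.

385 keV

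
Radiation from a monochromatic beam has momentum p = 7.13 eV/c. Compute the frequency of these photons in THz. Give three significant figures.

1720 THz

First convert: p = 7.13 eV/c = 3.8105e-27 kg·m/s.
Since f = pc/h for a photon, f = 1.724e15 Hz.
Converting to THz: f = 1724 THz ≈ 1720 THz.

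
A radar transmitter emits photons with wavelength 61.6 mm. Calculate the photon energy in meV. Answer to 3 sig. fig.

First convert: λ = 61.6 mm = 0.0616 m.
For a photon E = hc/λ, so E = 3.225 × 10^-24 J.
Converting to meV: E = 0.02013 meV ≈ 0.0201 meV.

0.0201 meV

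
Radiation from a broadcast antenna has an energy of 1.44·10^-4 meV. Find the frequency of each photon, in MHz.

Convert to SI: E = 1.44·10^-4 meV = 2.3071·10^-26 J.
The photon relation is f = E/h, giving f = 3.482·10^7 Hz.
Converting to MHz: f = 34.82 MHz ≈ 34.8 MHz.

34.8 MHz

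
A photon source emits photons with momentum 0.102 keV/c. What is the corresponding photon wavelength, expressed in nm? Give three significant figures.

12.2 nm

Use h = 6.62607015e-34 J·s, c = 2.99792458e8 m/s, 1 eV = 1.602176634e-19 J.
First convert: p = 0.102 keV/c = 5.4512e-26 kg·m/s.
Apply λ = h/p: λ = 1.216e-8 m.
Converting to nm: λ = 12.16 nm ≈ 12.2 nm.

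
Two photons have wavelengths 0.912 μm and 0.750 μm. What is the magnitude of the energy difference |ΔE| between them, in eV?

Using E = hc/λ: E₁ = 2.178e-19 J, E₂ = 2.649e-19 J.
|ΔE| = |2.178e-19 − 2.649e-19| = 4.70e-20 J = 0.294 eV.

0.294 eV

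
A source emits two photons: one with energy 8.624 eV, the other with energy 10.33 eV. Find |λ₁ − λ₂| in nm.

Using λ = hc/E: λ₁ = 1.4377 × 10^-7 m, λ₂ = 1.2002 × 10^-7 m.
|Δλ| = |1.4377 × 10^-7 − 1.2002 × 10^-7| = 2.37 × 10^-8 m = 23.7 nm.

23.7 nm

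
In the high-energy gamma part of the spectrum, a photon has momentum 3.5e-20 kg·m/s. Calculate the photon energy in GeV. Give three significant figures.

Since E = pc for a photon, E = 1.049e-11 J.
Converting to GeV: E = 0.06549 GeV ≈ 0.0655 GeV.

0.0655 GeV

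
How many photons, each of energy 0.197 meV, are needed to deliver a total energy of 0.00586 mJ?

Per-photon energy: E = 3.156e-23 J (from energy = 0.197 meV).
N = E_total / E_photon = 5.86e-6 J / 3.156e-23 J = 1.86e17.

1.86e17 photons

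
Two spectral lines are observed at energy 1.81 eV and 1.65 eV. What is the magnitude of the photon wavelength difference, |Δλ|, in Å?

Using λ = hc/E: λ₁ = 6.850·10^-7 m, λ₂ = 7.514·10^-7 m.
|Δλ| = |6.850·10^-7 − 7.514·10^-7| = 6.64·10^-8 m = 664 Å.

664 Å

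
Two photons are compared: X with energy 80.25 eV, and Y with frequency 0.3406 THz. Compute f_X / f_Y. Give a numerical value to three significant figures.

f_X = 1.940 × 10^16 Hz (from energy = 80.25 eV, via f = E/h).
f_Y = 3.406 × 10^11 Hz (from frequency = 0.3406 THz, via f given directly).
Ratio = 1.940 × 10^16 / 3.406 × 10^11 = 5.70 × 10^4.

5.70 × 10^4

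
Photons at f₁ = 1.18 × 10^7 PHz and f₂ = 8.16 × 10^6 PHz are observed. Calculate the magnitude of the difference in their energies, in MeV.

Using E = hf: E₁ = 7.819 × 10^-12 J, E₂ = 5.407 × 10^-12 J.
|ΔE| = |7.819 × 10^-12 − 5.407 × 10^-12| = 2.41 × 10^-12 J = 15.1 MeV.

15.1 MeV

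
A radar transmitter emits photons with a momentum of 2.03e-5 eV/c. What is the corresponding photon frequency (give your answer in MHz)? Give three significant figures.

4910 MHz

Use h = 6.62607015e-34 J·s, c = 2.99792458e8 m/s, 1 eV = 1.602176634e-19 J.
Convert to SI: p = 2.03e-5 eV/c = 1.0849e-32 kg·m/s.
The photon relation is f = pc/h, giving f = 4.909e9 Hz.
Converting to MHz: f = 4909 MHz ≈ 4910 MHz.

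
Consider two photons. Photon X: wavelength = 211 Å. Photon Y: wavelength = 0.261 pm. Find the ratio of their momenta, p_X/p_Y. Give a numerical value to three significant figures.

1.24e-5

p_X = 3.140e-26 kg·m/s (from wavelength = 211 Å, via p = h/λ).
p_Y = 2.539e-21 kg·m/s (from wavelength = 0.261 pm, via p = h/λ).
Ratio = 3.140e-26 / 2.539e-21 = 1.24e-5.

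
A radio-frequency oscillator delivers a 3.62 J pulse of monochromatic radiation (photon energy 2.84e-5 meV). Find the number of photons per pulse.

7.96e26 photons

Per-photon energy: E = 4.550e-27 J (from energy = 2.84e-5 meV).
N = E_total / E_photon = 3.62 J / 4.550e-27 J = 7.96e26.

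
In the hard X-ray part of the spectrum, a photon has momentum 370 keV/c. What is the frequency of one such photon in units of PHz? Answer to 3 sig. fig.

8.95e4 PHz

Convert to SI: p = 370 keV/c = 1.9774e-22 kg·m/s.
Since f = pc/h for a photon, f = 8.947e19 Hz.
Converting to PHz: f = 89470 PHz ≈ 8.95e4 PHz.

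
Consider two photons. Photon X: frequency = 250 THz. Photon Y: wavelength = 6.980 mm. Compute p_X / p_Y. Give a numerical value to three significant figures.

5820

p_X = 5.526 × 10^-28 kg·m/s (from frequency = 250 THz, via p = hf/c).
p_Y = 9.493 × 10^-32 kg·m/s (from wavelength = 6.980 mm, via p = h/λ).
Ratio = 5.526 × 10^-28 / 9.493 × 10^-32 = 5820.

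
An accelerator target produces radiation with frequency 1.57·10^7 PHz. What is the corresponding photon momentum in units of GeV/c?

0.0649 GeV/c

Take h = 6.62607015·10^-34 J·s, c = 2.99792458·10^8 m/s, 1 eV = 1.602176634·10^-19 J.
First convert: f = 1.57·10^7 PHz = 1.57·10^22 Hz.
For a photon p = hf/c, so p = 3.470·10^-20 kg·m/s.
Converting to GeV/c: p = 0.06493 GeV/c ≈ 0.0649 GeV/c.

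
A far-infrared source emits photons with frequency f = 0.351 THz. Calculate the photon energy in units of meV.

Convert to SI: f = 0.351 THz = 3.51e11 Hz.
Since E = hf for a photon, E = 2.326e-22 J.
Converting to meV: E = 1.452 meV ≈ 1.45 meV.

1.45 meV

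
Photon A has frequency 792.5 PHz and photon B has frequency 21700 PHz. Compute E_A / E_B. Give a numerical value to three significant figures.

0.0365

E_A = 5.251 × 10^-16 J (from frequency = 792.5 PHz, via E = hf).
E_B = 1.438 × 10^-14 J (from frequency = 21700 PHz, via E = hf).
Ratio = 5.251 × 10^-16 / 1.438 × 10^-14 = 0.0365.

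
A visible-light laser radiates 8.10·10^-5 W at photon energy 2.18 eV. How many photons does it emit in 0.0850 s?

1.97·10^13 photons

Total energy: E_total = P·t = 8.10·10^-5 × 0.0850 = 6.885·10^-6 J.
Per-photon energy: E = 3.493·10^-19 J.
N = E_total / E_photon = 1.97·10^13.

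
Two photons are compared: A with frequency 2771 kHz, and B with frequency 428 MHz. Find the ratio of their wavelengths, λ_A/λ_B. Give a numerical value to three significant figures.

154

λ_A = 108.2 m (from frequency = 2771 kHz, via λ = c/f).
λ_B = 0.7004 m (from frequency = 428 MHz, via λ = c/f).
Ratio = 108.2 / 0.7004 = 154.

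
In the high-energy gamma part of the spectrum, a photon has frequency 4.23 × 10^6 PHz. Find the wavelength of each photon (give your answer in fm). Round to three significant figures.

(c = 2.99792458 × 10^8 m/s.)
In SI units: f = 4.23 × 10^6 PHz = 4.23 × 10^21 Hz.
For a photon λ = c/f, so λ = 7.087 × 10^-14 m.
Converting to fm: λ = 70.87 fm ≈ 70.9 fm.

70.9 fm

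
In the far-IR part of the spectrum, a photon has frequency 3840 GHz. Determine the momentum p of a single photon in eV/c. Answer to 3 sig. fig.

Take h = 6.62607015e-34 J·s, c = 2.99792458e8 m/s, 1 eV = 1.602176634e-19 J.
In SI units: f = 3840 GHz = 3.84e12 Hz.
For a photon p = hf/c, so p = 8.487e-30 kg·m/s.
Converting to eV/c: p = 0.01588 eV/c ≈ 0.0159 eV/c.

0.0159 eV/c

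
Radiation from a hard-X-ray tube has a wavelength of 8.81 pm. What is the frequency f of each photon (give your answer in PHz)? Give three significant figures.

3.40e4 PHz

Take c = 2.99792458e8 m/s.
In SI units: λ = 8.81 pm = 8.81e-12 m.
Apply f = c/λ: f = 3.403e19 Hz.
Converting to PHz: f = 34030 PHz ≈ 3.40e4 PHz.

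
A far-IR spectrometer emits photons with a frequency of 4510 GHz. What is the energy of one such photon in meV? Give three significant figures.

18.7 meV

Use h = 6.62607015e-34 J·s, 1 eV = 1.602176634e-19 J.
First convert: f = 4510 GHz = 4.51e12 Hz.
Since E = hf for a photon, E = 2.988e-21 J.
Converting to meV: E = 18.65 meV ≈ 18.7 meV.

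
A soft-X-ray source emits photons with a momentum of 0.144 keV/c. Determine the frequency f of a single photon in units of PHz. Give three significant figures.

34.8 PHz

(h = 6.62607015 × 10^-34 J·s, c = 2.99792458 × 10^8 m/s, 1 eV = 1.602176634 × 10^-19 J.)
Convert to SI: p = 0.144 keV/c = 7.6958 × 10^-26 kg·m/s.
Apply f = pc/h: f = 3.482 × 10^16 Hz.
Converting to PHz: f = 34.82 PHz ≈ 34.8 PHz.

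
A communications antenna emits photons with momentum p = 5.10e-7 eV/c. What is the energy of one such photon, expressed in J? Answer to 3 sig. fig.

8.17e-26 J

In SI units: p = 5.10e-7 eV/c = 2.7256e-34 kg·m/s.
For a photon E = pc, so E = 8.171e-26 J.
So E ≈ 8.17e-26 J.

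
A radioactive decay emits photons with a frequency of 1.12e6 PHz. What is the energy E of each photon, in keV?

4630 keV

(h = 6.62607015e-34 J·s, 1 eV = 1.602176634e-19 J.)
In SI units: f = 1.12e6 PHz = 1.12e21 Hz.
The photon relation is E = hf, giving E = 7.421e-13 J.
Converting to keV: E = 4632 keV ≈ 4630 keV.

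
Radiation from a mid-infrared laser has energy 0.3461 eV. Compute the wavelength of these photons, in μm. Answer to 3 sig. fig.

3.58 μm

First convert: E = 0.3461 eV = 5.5451 × 10^-20 J.
Apply λ = hc/E: λ = 3.582 × 10^-6 m.
Converting to μm: λ = 3.582 μm ≈ 3.58 μm.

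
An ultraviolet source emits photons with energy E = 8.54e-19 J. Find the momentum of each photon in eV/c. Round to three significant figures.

The photon relation is p = E/c, giving p = 2.849e-27 kg·m/s.
Converting to eV/c: p = 5.330 eV/c ≈ 5.33 eV/c.

5.33 eV/c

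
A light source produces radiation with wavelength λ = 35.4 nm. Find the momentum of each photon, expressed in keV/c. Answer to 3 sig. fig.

0.0350 keV/c

Convert to SI: λ = 35.4 nm = 3.54 × 10^-8 m.
Apply p = h/λ: p = 1.872 × 10^-26 kg·m/s.
Converting to keV/c: p = 0.03502 keV/c ≈ 0.0350 keV/c.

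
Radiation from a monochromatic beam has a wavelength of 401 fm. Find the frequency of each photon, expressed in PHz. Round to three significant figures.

7.48e5 PHz

Take c = 2.99792458e8 m/s.
First convert: λ = 401 fm = 4.01e-13 m.
Apply f = c/λ: f = 7.476e20 Hz.
Converting to PHz: f = 747600 PHz ≈ 7.48e5 PHz.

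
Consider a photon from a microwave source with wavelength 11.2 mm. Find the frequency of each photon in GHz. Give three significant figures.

Take c = 2.99792458e8 m/s.
First convert: λ = 11.2 mm = 0.0112 m.
The photon relation is f = c/λ, giving f = 2.677e10 Hz.
Converting to GHz: f = 26.77 GHz ≈ 26.8 GHz.

26.8 GHz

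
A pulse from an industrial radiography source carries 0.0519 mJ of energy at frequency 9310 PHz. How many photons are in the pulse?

Per-photon energy: E = 6.169·10^-15 J (from frequency = 9310 PHz).
N = E_total / E_photon = 5.19·10^-5 J / 6.169·10^-15 J = 8.41·10^9.

8.41·10^9 photons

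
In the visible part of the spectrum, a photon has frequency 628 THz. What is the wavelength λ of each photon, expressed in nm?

477 nm

Use c = 2.99792458 × 10^8 m/s.
In SI units: f = 628 THz = 6.28 × 10^14 Hz.
The photon relation is λ = c/f, giving λ = 4.774 × 10^-7 m.
Converting to nm: λ = 477.4 nm ≈ 477 nm.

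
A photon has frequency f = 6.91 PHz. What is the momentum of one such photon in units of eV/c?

First convert: f = 6.91 PHz = 6.91e15 Hz.
Since p = hf/c for a photon, p = 1.527e-26 kg·m/s.
Converting to eV/c: p = 28.58 eV/c ≈ 28.6 eV/c.

28.6 eV/c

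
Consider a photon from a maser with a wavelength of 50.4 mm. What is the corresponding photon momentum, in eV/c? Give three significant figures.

In SI units: λ = 50.4 mm = 0.0504 m.
Since p = h/λ for a photon, p = 1.315 × 10^-32 kg·m/s.
Converting to eV/c: p = 2.460 × 10^-5 eV/c ≈ 2.46 × 10^-5 eV/c.

2.46 × 10^-5 eV/c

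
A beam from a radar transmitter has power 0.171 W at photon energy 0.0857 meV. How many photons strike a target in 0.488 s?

Total energy: E_total = P·t = 0.171 × 0.488 = 0.08345 J.
Per-photon energy: E = 1.373e-23 J.
N = E_total / E_photon = 6.08e21.

6.08e21 photons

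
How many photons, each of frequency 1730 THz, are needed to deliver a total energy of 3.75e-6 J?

3.27e12 photons

Per-photon energy: E = 1.146e-18 J (from frequency = 1730 THz).
N = E_total / E_photon = 3.75e-6 J / 1.146e-18 J = 3.27e12.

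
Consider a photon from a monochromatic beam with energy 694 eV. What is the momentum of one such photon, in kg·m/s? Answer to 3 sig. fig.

Use c = 2.99792458e8 m/s, 1 eV = 1.602176634e-19 J.
In SI units: E = 694 eV = 1.1119e-16 J.
For a photon p = E/c, so p = 3.709e-25 kg·m/s.
So p ≈ 3.71e-25 kg·m/s.

3.71e-25 kg·m/s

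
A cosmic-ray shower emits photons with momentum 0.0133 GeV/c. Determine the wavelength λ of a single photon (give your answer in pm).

0.0932 pm

In SI units: p = 0.0133 GeV/c = 7.1079·10^-21 kg·m/s.
Since λ = h/p for a photon, λ = 9.322·10^-14 m.
Converting to pm: λ = 0.09322 pm ≈ 0.0932 pm.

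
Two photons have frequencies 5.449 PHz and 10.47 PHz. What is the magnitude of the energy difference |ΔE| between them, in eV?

20.8 eV

Using E = hf: E₁ = 3.6105·10^-18 J, E₂ = 6.9375·10^-18 J.
|ΔE| = |3.6105·10^-18 − 6.9375·10^-18| = 3.33·10^-18 J = 20.8 eV.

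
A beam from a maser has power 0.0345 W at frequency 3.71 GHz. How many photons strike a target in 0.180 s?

Total energy: E_total = P·t = 0.0345 × 0.180 = 0.006210 J.
Per-photon energy: E = 2.458 × 10^-24 J.
N = E_total / E_photon = 2.53 × 10^21.

2.53 × 10^21 photons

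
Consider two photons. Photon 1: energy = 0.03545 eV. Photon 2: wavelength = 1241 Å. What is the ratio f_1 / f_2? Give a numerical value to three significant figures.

f_1 = 8.572 × 10^12 Hz (from energy = 0.03545 eV, via f = E/h).
f_2 = 2.416 × 10^15 Hz (from wavelength = 1241 Å, via f = c/λ).
Ratio = 8.572 × 10^12 / 2.416 × 10^15 = 3.55 × 10^-3.

3.55 × 10^-3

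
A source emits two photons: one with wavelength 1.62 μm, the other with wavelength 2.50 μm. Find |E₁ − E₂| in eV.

0.269 eV

Using E = hc/λ: E₁ = 1.226 × 10^-19 J, E₂ = 7.946 × 10^-20 J.
|ΔE| = |1.226 × 10^-19 − 7.946 × 10^-20| = 4.32 × 10^-20 J = 0.269 eV.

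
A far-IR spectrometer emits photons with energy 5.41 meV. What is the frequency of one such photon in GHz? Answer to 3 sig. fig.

In SI units: E = 5.41 meV = 8.6678 × 10^-22 J.
Apply f = E/h: f = 1.308 × 10^12 Hz.
Converting to GHz: f = 1308 GHz ≈ 1310 GHz.

1310 GHz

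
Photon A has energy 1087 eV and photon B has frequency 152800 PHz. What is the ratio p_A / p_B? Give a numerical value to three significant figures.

p_A = 5.809 × 10^-25 kg·m/s (from energy = 1087 eV, via p = E/c).
p_B = 3.377 × 10^-22 kg·m/s (from frequency = 152800 PHz, via p = hf/c).
Ratio = 5.809 × 10^-25 / 3.377 × 10^-22 = 1.72 × 10^-3.

1.72 × 10^-3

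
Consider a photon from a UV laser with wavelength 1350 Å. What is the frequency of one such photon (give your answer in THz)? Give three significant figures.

2220 THz

Take c = 2.99792458 × 10^8 m/s.
Convert to SI: λ = 1350 Å = 1.35 × 10^-7 m.
Since f = c/λ for a photon, f = 2.221 × 10^15 Hz.
Converting to THz: f = 2221 THz ≈ 2220 THz.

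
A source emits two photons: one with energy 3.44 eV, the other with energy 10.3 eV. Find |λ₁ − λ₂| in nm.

240 nm

Using λ = hc/E: λ₁ = 3.604e-7 m, λ₂ = 1.204e-7 m.
|Δλ| = |3.604e-7 − 1.204e-7| = 2.40e-7 m = 240 nm.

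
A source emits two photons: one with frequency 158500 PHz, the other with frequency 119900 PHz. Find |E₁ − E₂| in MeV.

Using E = hf: E₁ = 1.0502e-13 J, E₂ = 7.9447e-14 J.
|ΔE| = |1.0502e-13 − 7.9447e-14| = 2.56e-14 J = 0.160 MeV.

0.160 MeV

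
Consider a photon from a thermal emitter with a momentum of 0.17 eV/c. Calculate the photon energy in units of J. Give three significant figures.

Convert to SI: p = 0.17 eV/c = 9.0853e-29 kg·m/s.
For a photon E = pc, so E = 2.724e-20 J.
So E ≈ 2.72e-20 J.

2.72e-20 J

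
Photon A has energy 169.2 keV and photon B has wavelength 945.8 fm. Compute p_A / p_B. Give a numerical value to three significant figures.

p_A = 9.043 × 10^-23 kg·m/s (from energy = 169.2 keV, via p = E/c).
p_B = 7.006 × 10^-22 kg·m/s (from wavelength = 945.8 fm, via p = h/λ).
Ratio = 9.043 × 10^-23 / 7.006 × 10^-22 = 0.129.

0.129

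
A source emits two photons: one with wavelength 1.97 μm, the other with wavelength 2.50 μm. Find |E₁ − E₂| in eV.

0.133 eV

Using E = hc/λ: E₁ = 1.008 × 10^-19 J, E₂ = 7.946 × 10^-20 J.
|ΔE| = |1.008 × 10^-19 − 7.946 × 10^-20| = 2.14 × 10^-20 J = 0.133 eV.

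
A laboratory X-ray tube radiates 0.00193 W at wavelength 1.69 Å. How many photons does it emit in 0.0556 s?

9.13 × 10^10 photons

Total energy: E_total = P·t = 0.00193 × 0.0556 = 1.073 × 10^-4 J.
Per-photon energy: E = 1.175 × 10^-15 J.
N = E_total / E_photon = 9.13 × 10^10.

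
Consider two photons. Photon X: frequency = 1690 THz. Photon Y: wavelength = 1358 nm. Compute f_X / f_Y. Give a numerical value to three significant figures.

7.66

f_X = 1.690·10^15 Hz (from frequency = 1690 THz, via f given directly).
f_Y = 2.208·10^14 Hz (from wavelength = 1358 nm, via f = c/λ).
Ratio = 1.690·10^15 / 2.208·10^14 = 7.66.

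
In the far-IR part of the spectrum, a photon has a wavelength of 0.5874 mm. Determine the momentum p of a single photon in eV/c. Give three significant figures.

2.11e-3 eV/c

(h = 6.62607015e-34 J·s, c = 2.99792458e8 m/s, 1 eV = 1.602176634e-19 J.)
In SI units: λ = 0.5874 mm = 5.874e-4 m.
Apply p = h/λ: p = 1.128e-30 kg·m/s.
Converting to eV/c: p = 0.002111 eV/c ≈ 2.11e-3 eV/c.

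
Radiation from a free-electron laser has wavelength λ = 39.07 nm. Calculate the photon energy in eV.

31.7 eV

Take h = 6.62607015e-34 J·s, c = 2.99792458e8 m/s, 1 eV = 1.602176634e-19 J.
First convert: λ = 39.07 nm = 3.907e-8 m.
Since E = hc/λ for a photon, E = 5.084e-18 J.
Converting to eV: E = 31.73 eV ≈ 31.7 eV.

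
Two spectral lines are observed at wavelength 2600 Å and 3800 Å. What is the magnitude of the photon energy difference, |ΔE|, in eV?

Using E = hc/λ: E₁ = 7.640 × 10^-19 J, E₂ = 5.227 × 10^-19 J.
|ΔE| = |7.640 × 10^-19 − 5.227 × 10^-19| = 2.41 × 10^-19 J = 1.51 eV.

1.51 eV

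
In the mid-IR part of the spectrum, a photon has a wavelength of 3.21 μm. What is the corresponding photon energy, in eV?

Take h = 6.62607015e-34 J·s, c = 2.99792458e8 m/s, 1 eV = 1.602176634e-19 J.
Convert to SI: λ = 3.21 μm = 3.21e-6 m.
For a photon E = hc/λ, so E = 6.188e-20 J.
Converting to eV: E = 0.3862 eV ≈ 0.386 eV.

0.386 eV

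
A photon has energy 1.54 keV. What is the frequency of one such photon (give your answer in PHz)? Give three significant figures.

Convert to SI: E = 1.54 keV = 2.4674 × 10^-16 J.
The photon relation is f = E/h, giving f = 3.724 × 10^17 Hz.
Converting to PHz: f = 372.4 PHz ≈ 372 PHz.

372 PHz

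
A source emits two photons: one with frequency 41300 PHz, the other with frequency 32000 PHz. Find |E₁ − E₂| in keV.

Using E = hf: E₁ = 2.737 × 10^-14 J, E₂ = 2.120 × 10^-14 J.
|ΔE| = |2.737 × 10^-14 − 2.120 × 10^-14| = 6.16 × 10^-15 J = 38.5 keV.

38.5 keV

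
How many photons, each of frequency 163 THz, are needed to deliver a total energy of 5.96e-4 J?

Per-photon energy: E = 1.080e-19 J (from frequency = 163 THz).
N = E_total / E_photon = 5.96e-4 J / 1.080e-19 J = 5.52e15.

5.52e15 photons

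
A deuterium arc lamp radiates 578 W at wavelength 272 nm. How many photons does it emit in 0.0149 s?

Total energy: E_total = P·t = 578 × 0.0149 = 8.612 J.
Per-photon energy: E = 7.303e-19 J.
N = E_total / E_photon = 1.18e19.

1.18e19 photons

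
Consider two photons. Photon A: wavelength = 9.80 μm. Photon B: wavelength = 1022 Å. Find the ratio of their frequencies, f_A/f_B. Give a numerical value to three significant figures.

0.0104

f_A = 3.059e13 Hz (from wavelength = 9.80 μm, via f = c/λ).
f_B = 2.933e15 Hz (from wavelength = 1022 Å, via f = c/λ).
Ratio = 3.059e13 / 2.933e15 = 0.0104.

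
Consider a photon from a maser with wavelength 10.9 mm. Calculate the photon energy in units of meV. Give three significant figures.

0.114 meV

(h = 6.62607015e-34 J·s, c = 2.99792458e8 m/s, 1 eV = 1.602176634e-19 J.)
Convert to SI: λ = 10.9 mm = 0.0109 m.
Since E = hc/λ for a photon, E = 1.822e-23 J.
Converting to meV: E = 0.1137 meV ≈ 0.114 meV.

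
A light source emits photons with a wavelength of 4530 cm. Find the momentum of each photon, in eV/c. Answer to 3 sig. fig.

2.74e-8 eV/c

First convert: λ = 4530 cm = 45.3 m.
The photon relation is p = h/λ, giving p = 1.463e-35 kg·m/s.
Converting to eV/c: p = 2.737e-8 eV/c ≈ 2.74e-8 eV/c.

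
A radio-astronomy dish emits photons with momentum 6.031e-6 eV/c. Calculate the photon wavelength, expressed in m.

0.206 m

Convert to SI: p = 6.031e-6 eV/c = 3.2231e-33 kg·m/s.
For a photon λ = h/p, so λ = 0.2056 m.
So λ ≈ 0.206 m.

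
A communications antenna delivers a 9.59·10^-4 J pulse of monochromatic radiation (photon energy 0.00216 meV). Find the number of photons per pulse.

2.77·10^21 photons

Per-photon energy: E = 3.461·10^-25 J (from energy = 0.00216 meV).
N = E_total / E_photon = 9.59·10^-4 J / 3.461·10^-25 J = 2.77·10^21.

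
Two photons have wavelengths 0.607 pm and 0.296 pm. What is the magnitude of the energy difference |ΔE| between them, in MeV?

2.15 MeV

Using E = hc/λ: E₁ = 3.273 × 10^-13 J, E₂ = 6.711 × 10^-13 J.
|ΔE| = |3.273 × 10^-13 − 6.711 × 10^-13| = 3.44 × 10^-13 J = 2.15 MeV.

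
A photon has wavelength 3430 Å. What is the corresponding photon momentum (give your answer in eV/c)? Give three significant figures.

Take h = 6.62607015 × 10^-34 J·s, c = 2.99792458 × 10^8 m/s, 1 eV = 1.602176634 × 10^-19 J.
In SI units: λ = 3430 Å = 3.43 × 10^-7 m.
The photon relation is p = h/λ, giving p = 1.932 × 10^-27 kg·m/s.
Converting to eV/c: p = 3.615 eV/c ≈ 3.61 eV/c.

3.61 eV/c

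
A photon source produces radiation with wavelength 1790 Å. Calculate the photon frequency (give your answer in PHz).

1.67 PHz

Take c = 2.99792458e8 m/s.
In SI units: λ = 1790 Å = 1.79e-7 m.
For a photon f = c/λ, so f = 1.675e15 Hz.
Converting to PHz: f = 1.675 PHz ≈ 1.67 PHz.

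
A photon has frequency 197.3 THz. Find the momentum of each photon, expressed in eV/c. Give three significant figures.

Take h = 6.62607015 × 10^-34 J·s, c = 2.99792458 × 10^8 m/s, 1 eV = 1.602176634 × 10^-19 J.
Convert to SI: f = 197.3 THz = 1.973 × 10^14 Hz.
The photon relation is p = hf/c, giving p = 4.361 × 10^-28 kg·m/s.
Converting to eV/c: p = 0.8160 eV/c ≈ 0.816 eV/c.

0.816 eV/c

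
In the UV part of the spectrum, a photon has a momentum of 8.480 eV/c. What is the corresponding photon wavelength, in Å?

First convert: p = 8.480 eV/c = 4.5320e-27 kg·m/s.
Apply λ = h/p: λ = 1.462e-7 m.
Converting to Å: λ = 1462 Å ≈ 1460 Å.

1460 Å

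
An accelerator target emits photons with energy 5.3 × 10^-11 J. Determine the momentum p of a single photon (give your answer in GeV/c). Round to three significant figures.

0.331 GeV/c

For a photon p = E/c, so p = 1.768 × 10^-19 kg·m/s.
Converting to GeV/c: p = 0.3308 GeV/c ≈ 0.331 GeV/c.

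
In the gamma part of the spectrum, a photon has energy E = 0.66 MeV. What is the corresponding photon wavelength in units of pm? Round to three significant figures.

Convert to SI: E = 0.66 MeV = 1.0574 × 10^-13 J.
Since λ = hc/E for a photon, λ = 1.879 × 10^-12 m.
Converting to pm: λ = 1.879 pm ≈ 1.88 pm.

1.88 pm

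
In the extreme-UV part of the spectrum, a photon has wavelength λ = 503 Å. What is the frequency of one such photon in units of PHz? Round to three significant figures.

5.96 PHz

(c = 2.99792458e8 m/s.)
First convert: λ = 503 Å = 5.03e-8 m.
The photon relation is f = c/λ, giving f = 5.960e15 Hz.
Converting to PHz: f = 5.960 PHz ≈ 5.96 PHz.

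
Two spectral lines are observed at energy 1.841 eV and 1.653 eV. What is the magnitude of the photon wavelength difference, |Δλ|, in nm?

Using λ = hc/E: λ₁ = 6.7346 × 10^-7 m, λ₂ = 7.5006 × 10^-7 m.
|Δλ| = |6.7346 × 10^-7 − 7.5006 × 10^-7| = 7.66 × 10^-8 m = 76.6 nm.

76.6 nm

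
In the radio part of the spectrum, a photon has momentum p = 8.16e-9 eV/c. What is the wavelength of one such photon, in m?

152 m

(h = 6.62607015e-34 J·s, c = 2.99792458e8 m/s, 1 eV = 1.602176634e-19 J.)
First convert: p = 8.16e-9 eV/c = 4.3609e-36 kg·m/s.
Since λ = h/p for a photon, λ = 151.9 m.
So λ ≈ 152 m.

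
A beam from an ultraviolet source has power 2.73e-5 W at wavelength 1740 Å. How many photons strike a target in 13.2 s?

Total energy: E_total = P·t = 2.73e-5 × 13.2 = 3.604e-4 J.
Per-photon energy: E = 1.142e-18 J.
N = E_total / E_photon = 3.16e14.

3.16e14 photons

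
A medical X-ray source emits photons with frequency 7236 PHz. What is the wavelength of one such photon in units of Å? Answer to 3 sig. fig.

Use c = 2.99792458 × 10^8 m/s.
Convert to SI: f = 7236 PHz = 7.236 × 10^18 Hz.
For a photon λ = c/f, so λ = 4.143 × 10^-11 m.
Converting to Å: λ = 0.4143 Å ≈ 0.414 Å.

0.414 Å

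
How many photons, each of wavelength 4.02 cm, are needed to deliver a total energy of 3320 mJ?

Per-photon energy: E = 4.941e-24 J (from wavelength = 4.02 cm).
N = E_total / E_photon = 3.32 J / 4.941e-24 J = 6.72e23.

6.72e23 photons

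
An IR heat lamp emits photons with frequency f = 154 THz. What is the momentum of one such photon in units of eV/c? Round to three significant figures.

(h = 6.62607015e-34 J·s, c = 2.99792458e8 m/s, 1 eV = 1.602176634e-19 J.)
First convert: f = 154 THz = 1.54e14 Hz.
For a photon p = hf/c, so p = 3.404e-28 kg·m/s.
Converting to eV/c: p = 0.6369 eV/c ≈ 0.637 eV/c.

0.637 eV/c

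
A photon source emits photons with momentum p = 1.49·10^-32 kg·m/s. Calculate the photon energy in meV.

0.0279 meV

(c = 2.99792458·10^8 m/s, 1 eV = 1.602176634·10^-19 J.)
The photon relation is E = pc, giving E = 4.467·10^-24 J.
Converting to meV: E = 0.02788 meV ≈ 0.0279 meV.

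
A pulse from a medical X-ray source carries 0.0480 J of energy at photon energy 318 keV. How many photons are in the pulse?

Per-photon energy: E = 5.095 × 10^-14 J (from energy = 318 keV).
N = E_total / E_photon = 0.0480 J / 5.095 × 10^-14 J = 9.42 × 10^11.

9.42 × 10^11 photons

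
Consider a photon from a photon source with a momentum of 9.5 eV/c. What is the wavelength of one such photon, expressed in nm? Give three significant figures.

First convert: p = 9.5 eV/c = 5.0771 × 10^-27 kg·m/s.
Since λ = h/p for a photon, λ = 1.305 × 10^-7 m.
Converting to nm: λ = 130.5 nm ≈ 131 nm.

131 nm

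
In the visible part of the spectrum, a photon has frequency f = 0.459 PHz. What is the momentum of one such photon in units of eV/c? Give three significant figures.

1.90 eV/c

First convert: f = 0.459 PHz = 4.59e14 Hz.
Since p = hf/c for a photon, p = 1.014e-27 kg·m/s.
Converting to eV/c: p = 1.898 eV/c ≈ 1.90 eV/c.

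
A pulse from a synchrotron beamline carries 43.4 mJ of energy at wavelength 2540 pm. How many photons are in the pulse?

Per-photon energy: E = 7.821·10^-17 J (from wavelength = 2540 pm).
N = E_total / E_photon = 0.0434 J / 7.821·10^-17 J = 5.55·10^14.

5.55·10^14 photons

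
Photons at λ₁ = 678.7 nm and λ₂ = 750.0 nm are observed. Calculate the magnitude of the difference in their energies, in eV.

Using E = hc/λ: E₁ = 2.9268 × 10^-19 J, E₂ = 2.6486 × 10^-19 J.
|ΔE| = |2.9268 × 10^-19 − 2.6486 × 10^-19| = 2.78 × 10^-20 J = 0.174 eV.

0.174 eV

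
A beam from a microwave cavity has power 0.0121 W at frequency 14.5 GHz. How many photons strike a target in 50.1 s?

6.31 × 10^22 photons

Total energy: E_total = P·t = 0.0121 × 50.1 = 0.6062 J.
Per-photon energy: E = 9.608 × 10^-24 J.
N = E_total / E_photon = 6.31 × 10^22.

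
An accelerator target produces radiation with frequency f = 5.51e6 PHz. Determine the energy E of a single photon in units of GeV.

First convert: f = 5.51e6 PHz = 5.51e21 Hz.
Apply E = hf: E = 3.651e-12 J.
Converting to GeV: E = 0.02279 GeV ≈ 0.0228 GeV.

0.0228 GeV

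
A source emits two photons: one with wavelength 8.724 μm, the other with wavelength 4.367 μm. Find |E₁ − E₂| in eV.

Using E = hc/λ: E₁ = 2.2770 × 10^-20 J, E₂ = 4.5488 × 10^-20 J.
|ΔE| = |2.2770 × 10^-20 − 4.5488 × 10^-20| = 2.27 × 10^-20 J = 0.142 eV.

0.142 eV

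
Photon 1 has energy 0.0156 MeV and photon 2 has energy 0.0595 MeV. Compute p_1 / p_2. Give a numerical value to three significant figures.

0.262

p_1 = 8.337e-24 kg·m/s (from energy = 0.0156 MeV, via p = E/c).
p_2 = 3.180e-23 kg·m/s (from energy = 0.0595 MeV, via p = E/c).
Ratio = 8.337e-24 / 3.180e-23 = 0.262.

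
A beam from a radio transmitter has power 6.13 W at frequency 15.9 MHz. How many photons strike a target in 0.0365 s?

2.12 × 10^25 photons

Total energy: E_total = P·t = 6.13 × 0.0365 = 0.2237 J.
Per-photon energy: E = 1.054 × 10^-26 J.
N = E_total / E_photon = 2.12 × 10^25.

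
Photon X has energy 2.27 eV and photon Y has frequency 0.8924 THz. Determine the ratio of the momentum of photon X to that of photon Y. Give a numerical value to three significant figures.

615

p_X = 1.213e-27 kg·m/s (from energy = 2.27 eV, via p = E/c).
p_Y = 1.972e-30 kg·m/s (from frequency = 0.8924 THz, via p = hf/c).
Ratio = 1.213e-27 / 1.972e-30 = 615.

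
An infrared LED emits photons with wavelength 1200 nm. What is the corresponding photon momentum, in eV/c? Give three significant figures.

1.03 eV/c

First convert: λ = 1200 nm = 1.2e-6 m.
For a photon p = h/λ, so p = 5.522e-28 kg·m/s.
Converting to eV/c: p = 1.033 eV/c ≈ 1.03 eV/c.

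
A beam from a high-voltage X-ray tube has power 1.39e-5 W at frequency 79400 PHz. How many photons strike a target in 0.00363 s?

9.59e5 photons

Total energy: E_total = P·t = 1.39e-5 × 0.00363 = 5.046e-8 J.
Per-photon energy: E = 5.261e-14 J.
N = E_total / E_photon = 9.59e5.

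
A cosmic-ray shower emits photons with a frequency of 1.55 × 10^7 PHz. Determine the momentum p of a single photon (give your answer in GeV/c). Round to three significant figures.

0.0641 GeV/c

In SI units: f = 1.55 × 10^7 PHz = 1.55 × 10^22 Hz.
Apply p = hf/c: p = 3.426 × 10^-20 kg·m/s.
Converting to GeV/c: p = 0.06410 GeV/c ≈ 0.0641 GeV/c.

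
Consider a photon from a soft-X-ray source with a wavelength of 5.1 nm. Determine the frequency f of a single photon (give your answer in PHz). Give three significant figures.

58.8 PHz

In SI units: λ = 5.1 nm = 5.1e-9 m.
For a photon f = c/λ, so f = 5.878e16 Hz.
Converting to PHz: f = 58.78 PHz ≈ 58.8 PHz.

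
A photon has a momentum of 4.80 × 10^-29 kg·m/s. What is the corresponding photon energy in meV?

89.8 meV

For a photon E = pc, so E = 1.439 × 10^-20 J.
Converting to meV: E = 89.82 meV ≈ 89.8 meV.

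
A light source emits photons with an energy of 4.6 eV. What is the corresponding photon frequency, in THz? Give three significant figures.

1110 THz

In SI units: E = 4.6 eV = 7.3700 × 10^-19 J.
Since f = E/h for a photon, f = 1.112 × 10^15 Hz.
Converting to THz: f = 1112 THz ≈ 1110 THz.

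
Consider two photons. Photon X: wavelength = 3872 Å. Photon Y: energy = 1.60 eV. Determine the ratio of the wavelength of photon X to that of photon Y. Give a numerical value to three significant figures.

λ_X = 3.872e-7 m (from wavelength = 3872 Å, via λ given directly).
λ_Y = 7.749e-7 m (from energy = 1.60 eV, via λ = hc/E).
Ratio = 3.872e-7 / 7.749e-7 = 0.500.

0.500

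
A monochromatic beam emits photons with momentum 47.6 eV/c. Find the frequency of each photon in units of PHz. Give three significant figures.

11.5 PHz

(h = 6.62607015e-34 J·s, c = 2.99792458e8 m/s, 1 eV = 1.602176634e-19 J.)
Convert to SI: p = 47.6 eV/c = 2.5439e-26 kg·m/s.
Apply f = pc/h: f = 1.151e16 Hz.
Converting to PHz: f = 11.51 PHz ≈ 11.5 PHz.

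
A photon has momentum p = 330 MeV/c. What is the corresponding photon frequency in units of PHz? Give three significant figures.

First convert: p = 330 MeV/c = 1.7636 × 10^-19 kg·m/s.
Apply f = pc/h: f = 7.979 × 10^22 Hz.
Converting to PHz: f = 7.979 × 10^7 PHz ≈ 7.98 × 10^7 PHz.

7.98 × 10^7 PHz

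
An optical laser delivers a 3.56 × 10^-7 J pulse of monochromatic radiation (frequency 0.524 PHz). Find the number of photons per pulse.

1.03 × 10^12 photons

Per-photon energy: E = 3.472 × 10^-19 J (from frequency = 0.524 PHz).
N = E_total / E_photon = 3.56 × 10^-7 J / 3.472 × 10^-19 J = 1.03 × 10^12.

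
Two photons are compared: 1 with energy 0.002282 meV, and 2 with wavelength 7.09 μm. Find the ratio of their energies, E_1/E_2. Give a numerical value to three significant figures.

1.30e-5

E_1 = 3.656e-25 J (from energy = 0.002282 meV, via E given directly).
E_2 = 2.802e-20 J (from wavelength = 7.09 μm, via E = hc/λ).
Ratio = 3.656e-25 / 2.802e-20 = 1.30e-5.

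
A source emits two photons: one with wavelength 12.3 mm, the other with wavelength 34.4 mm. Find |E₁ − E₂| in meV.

Using E = hc/λ: E₁ = 1.615 × 10^-23 J, E₂ = 5.775 × 10^-24 J.
|ΔE| = |1.615 × 10^-23 − 5.775 × 10^-24| = 1.04 × 10^-23 J = 0.0648 meV.

0.0648 meV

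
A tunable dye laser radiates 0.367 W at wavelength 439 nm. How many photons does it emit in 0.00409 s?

Total energy: E_total = P·t = 0.367 × 0.00409 = 0.001501 J.
Per-photon energy: E = 4.525e-19 J.
N = E_total / E_photon = 3.32e15.

3.32e15 photons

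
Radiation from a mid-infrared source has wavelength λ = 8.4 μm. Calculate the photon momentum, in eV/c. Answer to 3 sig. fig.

In SI units: λ = 8.4 μm = 8.4·10^-6 m.
Since p = h/λ for a photon, p = 7.888·10^-29 kg·m/s.
Converting to eV/c: p = 0.1476 eV/c ≈ 0.148 eV/c.

0.148 eV/c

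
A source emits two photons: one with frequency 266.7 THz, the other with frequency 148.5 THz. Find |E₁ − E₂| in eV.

0.489 eV

Using E = hf: E₁ = 1.7672e-19 J, E₂ = 9.8397e-20 J.
|ΔE| = |1.7672e-19 − 9.8397e-20| = 7.83e-20 J = 0.489 eV.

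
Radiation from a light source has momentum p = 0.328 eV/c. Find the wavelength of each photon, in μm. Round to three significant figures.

Take h = 6.62607015e-34 J·s, c = 2.99792458e8 m/s, 1 eV = 1.602176634e-19 J.
In SI units: p = 0.328 eV/c = 1.7529e-28 kg·m/s.
The photon relation is λ = h/p, giving λ = 3.780e-6 m.
Converting to μm: λ = 3.780 μm ≈ 3.78 μm.

3.78 μm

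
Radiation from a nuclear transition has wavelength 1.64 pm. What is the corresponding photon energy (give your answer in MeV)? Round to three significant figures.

0.756 MeV

Convert to SI: λ = 1.64 pm = 1.64e-12 m.
For a photon E = hc/λ, so E = 1.211e-13 J.
Converting to MeV: E = 0.7560 MeV ≈ 0.756 MeV.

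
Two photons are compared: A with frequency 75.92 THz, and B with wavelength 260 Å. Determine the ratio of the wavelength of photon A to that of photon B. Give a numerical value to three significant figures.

152

λ_A = 3.949 × 10^-6 m (from frequency = 75.92 THz, via λ = c/f).
λ_B = 2.600 × 10^-8 m (from wavelength = 260 Å, via λ given directly).
Ratio = 3.949 × 10^-6 / 2.600 × 10^-8 = 152.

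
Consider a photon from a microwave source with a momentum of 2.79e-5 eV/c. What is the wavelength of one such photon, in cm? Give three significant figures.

In SI units: p = 2.79e-5 eV/c = 1.4911e-32 kg·m/s.
Apply λ = h/p: λ = 0.04444 m.
Converting to cm: λ = 4.444 cm ≈ 4.44 cm.

4.44 cm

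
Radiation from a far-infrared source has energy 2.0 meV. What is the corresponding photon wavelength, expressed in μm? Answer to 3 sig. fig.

620 μm

Take h = 6.62607015e-34 J·s, c = 2.99792458e8 m/s, 1 eV = 1.602176634e-19 J.
In SI units: E = 2.0 meV = 3.2044e-22 J.
Apply λ = hc/E: λ = 6.199e-4 m.
Converting to μm: λ = 619.9 μm ≈ 620 μm.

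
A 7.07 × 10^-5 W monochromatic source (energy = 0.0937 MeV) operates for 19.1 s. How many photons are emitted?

Total energy: E_total = P·t = 7.07 × 10^-5 × 19.1 = 0.001350 J.
Per-photon energy: E = 1.501 × 10^-14 J.
N = E_total / E_photon = 9.00 × 10^10.

9.00 × 10^10 photons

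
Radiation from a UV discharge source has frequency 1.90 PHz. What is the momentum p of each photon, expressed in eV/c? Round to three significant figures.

7.86 eV/c

First convert: f = 1.90 PHz = 1.90 × 10^15 Hz.
For a photon p = hf/c, so p = 4.199 × 10^-27 kg·m/s.
Converting to eV/c: p = 7.858 eV/c ≈ 7.86 eV/c.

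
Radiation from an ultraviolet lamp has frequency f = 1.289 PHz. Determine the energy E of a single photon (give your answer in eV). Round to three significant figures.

First convert: f = 1.289 PHz = 1.289 × 10^15 Hz.
For a photon E = hf, so E = 8.541 × 10^-19 J.
Converting to eV: E = 5.331 eV ≈ 5.33 eV.

5.33 eV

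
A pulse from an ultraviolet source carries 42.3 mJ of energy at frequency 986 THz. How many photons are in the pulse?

Per-photon energy: E = 6.533 × 10^-19 J (from frequency = 986 THz).
N = E_total / E_photon = 0.0423 J / 6.533 × 10^-19 J = 6.47 × 10^16.

6.47 × 10^16 photons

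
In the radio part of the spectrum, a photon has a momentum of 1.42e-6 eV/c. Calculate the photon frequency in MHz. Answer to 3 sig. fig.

Take h = 6.62607015e-34 J·s, c = 2.99792458e8 m/s, 1 eV = 1.602176634e-19 J.
In SI units: p = 1.42e-6 eV/c = 7.5889e-34 kg·m/s.
For a photon f = pc/h, so f = 3.434e8 Hz.
Converting to MHz: f = 343.4 MHz ≈ 343 MHz.

343 MHz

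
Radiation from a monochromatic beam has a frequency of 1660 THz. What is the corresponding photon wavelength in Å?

First convert: f = 1660 THz = 1.66 × 10^15 Hz.
For a photon λ = c/f, so λ = 1.806 × 10^-7 m.
Converting to Å: λ = 1806 Å ≈ 1810 Å.

1810 Å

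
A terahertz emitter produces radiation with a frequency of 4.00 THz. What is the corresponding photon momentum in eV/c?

(h = 6.62607015e-34 J·s, c = 2.99792458e8 m/s, 1 eV = 1.602176634e-19 J.)
In SI units: f = 4.00 THz = 4.00e12 Hz.
For a photon p = hf/c, so p = 8.841e-30 kg·m/s.
Converting to eV/c: p = 0.01654 eV/c ≈ 0.0165 eV/c.

0.0165 eV/c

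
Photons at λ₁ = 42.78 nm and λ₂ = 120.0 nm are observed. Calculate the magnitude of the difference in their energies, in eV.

Using E = hc/λ: E₁ = 4.6434e-18 J, E₂ = 1.6554e-18 J.
|ΔE| = |4.6434e-18 − 1.6554e-18| = 2.99e-18 J = 18.6 eV.

18.6 eV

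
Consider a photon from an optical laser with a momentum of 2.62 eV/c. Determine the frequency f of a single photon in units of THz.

634 THz

(h = 6.62607015e-34 J·s, c = 2.99792458e8 m/s, 1 eV = 1.602176634e-19 J.)
Convert to SI: p = 2.62 eV/c = 1.4002e-27 kg·m/s.
The photon relation is f = pc/h, giving f = 6.335e14 Hz.
Converting to THz: f = 633.5 THz ≈ 634 THz.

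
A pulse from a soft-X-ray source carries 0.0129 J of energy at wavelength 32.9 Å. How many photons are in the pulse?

2.14 × 10^14 photons

Per-photon energy: E = 6.038 × 10^-17 J (from wavelength = 32.9 Å).
N = E_total / E_photon = 0.0129 J / 6.038 × 10^-17 J = 2.14 × 10^14.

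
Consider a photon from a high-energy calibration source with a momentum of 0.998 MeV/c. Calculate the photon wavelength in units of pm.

Use h = 6.62607015e-34 J·s, c = 2.99792458e8 m/s, 1 eV = 1.602176634e-19 J.
In SI units: p = 0.998 MeV/c = 5.3336e-22 kg·m/s.
The photon relation is λ = h/p, giving λ = 1.242e-12 m.
Converting to pm: λ = 1.242 pm ≈ 1.24 pm.

1.24 pm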